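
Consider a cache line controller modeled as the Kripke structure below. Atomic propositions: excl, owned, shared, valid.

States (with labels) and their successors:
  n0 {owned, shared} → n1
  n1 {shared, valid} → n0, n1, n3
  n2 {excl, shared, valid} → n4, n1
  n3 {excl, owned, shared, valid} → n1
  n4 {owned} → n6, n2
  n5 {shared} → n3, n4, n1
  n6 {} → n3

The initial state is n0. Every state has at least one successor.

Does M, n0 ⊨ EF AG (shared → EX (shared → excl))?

States satisfying AG (shared → EX (shared → excl)): ∅.
States satisfying EF AG (shared → EX (shared → excl)): ∅.
No suitable path/successor from n0 witnesses the formula.
n0 ∉ Sat(EF AG (shared → EX (shared → excl))).

Does not hold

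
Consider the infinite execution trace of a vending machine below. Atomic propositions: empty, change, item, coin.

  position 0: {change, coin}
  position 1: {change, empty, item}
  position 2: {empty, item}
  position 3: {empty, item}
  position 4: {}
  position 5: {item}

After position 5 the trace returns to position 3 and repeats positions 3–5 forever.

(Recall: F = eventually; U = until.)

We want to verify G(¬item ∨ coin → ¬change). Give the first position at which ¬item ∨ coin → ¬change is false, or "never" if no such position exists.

At position 0 the labels are {change, coin}, so ¬item ∨ coin → ¬change is false there. This is the first violation.

0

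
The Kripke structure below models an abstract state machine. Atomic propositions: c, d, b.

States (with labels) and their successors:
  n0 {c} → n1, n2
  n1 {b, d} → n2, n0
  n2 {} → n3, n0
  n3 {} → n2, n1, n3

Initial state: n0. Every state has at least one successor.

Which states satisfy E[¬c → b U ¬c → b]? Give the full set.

{n0, n1}

States satisfying ¬c → b: {n0, n1}.
States satisfying E[¬c → b U ¬c → b]: {n0, n1}.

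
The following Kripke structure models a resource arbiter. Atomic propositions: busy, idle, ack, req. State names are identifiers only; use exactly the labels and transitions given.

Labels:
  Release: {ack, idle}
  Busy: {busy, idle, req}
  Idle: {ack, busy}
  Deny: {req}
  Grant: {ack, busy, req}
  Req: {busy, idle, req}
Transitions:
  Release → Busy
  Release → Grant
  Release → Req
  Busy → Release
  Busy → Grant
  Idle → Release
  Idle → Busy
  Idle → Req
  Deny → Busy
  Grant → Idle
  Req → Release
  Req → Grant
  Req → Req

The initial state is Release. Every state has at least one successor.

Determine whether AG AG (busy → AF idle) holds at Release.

Yes

States satisfying AG (busy → AF idle): {Release, Busy, Idle, Deny, Grant, Req}.
States satisfying AG AG (busy → AF idle): {Release, Busy, Idle, Deny, Grant, Req}.
Every state reachable from Release satisfies AG (busy → AF idle).
Release ∈ Sat(AG AG (busy → AF idle)).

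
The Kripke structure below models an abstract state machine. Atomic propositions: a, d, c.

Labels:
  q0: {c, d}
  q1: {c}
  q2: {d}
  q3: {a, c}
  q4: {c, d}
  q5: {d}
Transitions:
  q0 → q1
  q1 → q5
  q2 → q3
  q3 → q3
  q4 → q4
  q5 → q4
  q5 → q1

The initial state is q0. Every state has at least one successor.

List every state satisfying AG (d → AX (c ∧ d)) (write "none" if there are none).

{q3, q4}

States satisfying d → AX (c ∧ d): {q1, q3, q4}.
States satisfying AG (d → AX (c ∧ d)): {q3, q4}.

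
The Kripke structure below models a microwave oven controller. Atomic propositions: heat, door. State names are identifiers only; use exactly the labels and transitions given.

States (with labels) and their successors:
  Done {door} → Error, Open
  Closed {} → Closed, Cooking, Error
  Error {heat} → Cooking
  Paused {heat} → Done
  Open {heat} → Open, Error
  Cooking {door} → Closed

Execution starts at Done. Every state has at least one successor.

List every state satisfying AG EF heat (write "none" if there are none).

{Done, Closed, Error, Paused, Open, Cooking}

States satisfying EF heat: {Done, Closed, Error, Paused, Open, Cooking}.
States satisfying AG EF heat: {Done, Closed, Error, Paused, Open, Cooking}.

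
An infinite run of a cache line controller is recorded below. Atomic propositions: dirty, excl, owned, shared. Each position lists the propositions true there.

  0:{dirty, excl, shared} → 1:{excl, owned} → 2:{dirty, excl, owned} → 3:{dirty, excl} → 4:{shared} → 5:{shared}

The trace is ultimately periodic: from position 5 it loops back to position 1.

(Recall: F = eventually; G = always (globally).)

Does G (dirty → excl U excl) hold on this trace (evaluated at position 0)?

dirty → excl U excl holds at every position 0..5, and those are all positions ever visited, so G (dirty → excl U excl) holds.
Positions where dirty holds: 0, 2, 3.
Check excl U excl at each: 0→ok, 2→ok, 3→ok.

Yes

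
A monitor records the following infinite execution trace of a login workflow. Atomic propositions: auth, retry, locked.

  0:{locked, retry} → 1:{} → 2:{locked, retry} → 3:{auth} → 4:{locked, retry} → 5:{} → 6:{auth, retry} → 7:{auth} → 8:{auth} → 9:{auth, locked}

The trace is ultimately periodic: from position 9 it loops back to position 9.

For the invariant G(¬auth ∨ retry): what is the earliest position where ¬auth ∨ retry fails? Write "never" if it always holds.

3

Check ¬auth ∨ retry at each position in order: 0 ✓, 1 ✓, 2 ✓.
At position 3 the labels are {auth}, so ¬auth ∨ retry is false there. This is the first violation.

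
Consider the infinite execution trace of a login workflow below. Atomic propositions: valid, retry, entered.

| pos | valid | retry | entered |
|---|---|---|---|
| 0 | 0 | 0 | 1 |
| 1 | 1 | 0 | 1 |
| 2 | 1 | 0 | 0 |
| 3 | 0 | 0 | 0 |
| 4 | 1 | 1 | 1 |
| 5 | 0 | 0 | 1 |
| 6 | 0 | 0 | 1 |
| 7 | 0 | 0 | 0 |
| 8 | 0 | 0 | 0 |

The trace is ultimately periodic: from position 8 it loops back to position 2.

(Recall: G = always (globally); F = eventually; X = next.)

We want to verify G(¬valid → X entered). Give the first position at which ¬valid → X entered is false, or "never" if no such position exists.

Check ¬valid → X entered at each position in order: 0 ✓, 1 ✓, 2 ✓, 3 ✓, 4 ✓, 5 ✓.
At position 6 the labels are {entered} and the next position 7 has {}, so ¬valid → X entered is false there. This is the first violation.

6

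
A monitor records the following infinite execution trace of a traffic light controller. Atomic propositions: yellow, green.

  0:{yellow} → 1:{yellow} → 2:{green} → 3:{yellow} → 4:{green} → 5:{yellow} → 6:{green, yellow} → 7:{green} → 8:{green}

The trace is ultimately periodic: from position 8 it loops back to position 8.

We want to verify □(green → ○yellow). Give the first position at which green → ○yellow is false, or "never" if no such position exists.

6

Check green → ○yellow at each position in order: 0 ✓, 1 ✓, 2 ✓, 3 ✓, 4 ✓, 5 ✓.
At position 6 the labels are {green, yellow} and the next position 7 has {green}, so green → ○yellow is false there. This is the first violation.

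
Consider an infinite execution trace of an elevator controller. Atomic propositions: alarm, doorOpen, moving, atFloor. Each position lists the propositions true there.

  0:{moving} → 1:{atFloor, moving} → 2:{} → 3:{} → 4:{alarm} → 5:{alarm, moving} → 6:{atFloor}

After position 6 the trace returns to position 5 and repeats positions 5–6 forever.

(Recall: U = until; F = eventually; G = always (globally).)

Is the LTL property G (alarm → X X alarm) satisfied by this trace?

alarm → X X alarm must hold at every position from 0 onward. It fails at position 4, so G (alarm → X X alarm) is false.
Positions where alarm holds: 4, 5.
Check X X alarm at each: 4→fails, 5→ok.

No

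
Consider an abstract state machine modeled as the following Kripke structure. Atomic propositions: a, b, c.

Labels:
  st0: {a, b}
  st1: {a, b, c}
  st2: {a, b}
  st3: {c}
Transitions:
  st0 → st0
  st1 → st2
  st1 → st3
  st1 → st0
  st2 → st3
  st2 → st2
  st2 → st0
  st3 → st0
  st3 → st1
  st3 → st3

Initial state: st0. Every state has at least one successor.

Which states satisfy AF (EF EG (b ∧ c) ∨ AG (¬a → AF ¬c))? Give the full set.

States satisfying EF EG (b ∧ c) ∨ AG (¬a → AF ¬c): {st0}.
States satisfying AF (EF EG (b ∧ c) ∨ AG (¬a → AF ¬c)): {st0}.

{st0}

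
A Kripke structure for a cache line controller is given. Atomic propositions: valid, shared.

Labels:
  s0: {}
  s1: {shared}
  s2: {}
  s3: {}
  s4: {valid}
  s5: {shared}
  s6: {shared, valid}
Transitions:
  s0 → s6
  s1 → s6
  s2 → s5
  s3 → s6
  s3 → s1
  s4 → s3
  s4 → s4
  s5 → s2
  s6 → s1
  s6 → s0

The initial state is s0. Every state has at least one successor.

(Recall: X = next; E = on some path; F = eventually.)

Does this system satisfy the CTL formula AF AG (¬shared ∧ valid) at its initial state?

States satisfying AG (¬shared ∧ valid): ∅.
States satisfying AF AG (¬shared ∧ valid): ∅.
There is a path from s0 along which AG (¬shared ∧ valid) never holds.
s0 ∉ Sat(AF AG (¬shared ∧ valid)).

No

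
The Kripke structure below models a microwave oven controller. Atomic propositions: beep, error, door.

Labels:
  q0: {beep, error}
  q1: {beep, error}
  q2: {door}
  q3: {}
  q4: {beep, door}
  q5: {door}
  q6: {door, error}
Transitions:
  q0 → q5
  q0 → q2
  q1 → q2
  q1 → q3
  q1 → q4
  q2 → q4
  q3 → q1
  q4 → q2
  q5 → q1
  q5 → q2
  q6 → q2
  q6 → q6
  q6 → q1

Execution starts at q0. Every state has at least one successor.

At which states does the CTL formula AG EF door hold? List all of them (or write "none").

States satisfying EF door: {q0, q1, q2, q3, q4, q5, q6}.
States satisfying AG EF door: {q0, q1, q2, q3, q4, q5, q6}.

{q0, q1, q2, q3, q4, q5, q6}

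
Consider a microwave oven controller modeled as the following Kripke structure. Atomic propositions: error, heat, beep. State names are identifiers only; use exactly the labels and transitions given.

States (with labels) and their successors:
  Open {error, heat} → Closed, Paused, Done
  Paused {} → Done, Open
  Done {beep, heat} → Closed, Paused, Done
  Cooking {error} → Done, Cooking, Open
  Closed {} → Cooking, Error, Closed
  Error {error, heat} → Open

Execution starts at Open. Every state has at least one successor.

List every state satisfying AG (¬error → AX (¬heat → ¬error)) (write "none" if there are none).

States satisfying ¬error → AX (¬heat → ¬error): {Open, Paused, Done, Cooking, Error}.
States satisfying AG (¬error → AX (¬heat → ¬error)): ∅.

none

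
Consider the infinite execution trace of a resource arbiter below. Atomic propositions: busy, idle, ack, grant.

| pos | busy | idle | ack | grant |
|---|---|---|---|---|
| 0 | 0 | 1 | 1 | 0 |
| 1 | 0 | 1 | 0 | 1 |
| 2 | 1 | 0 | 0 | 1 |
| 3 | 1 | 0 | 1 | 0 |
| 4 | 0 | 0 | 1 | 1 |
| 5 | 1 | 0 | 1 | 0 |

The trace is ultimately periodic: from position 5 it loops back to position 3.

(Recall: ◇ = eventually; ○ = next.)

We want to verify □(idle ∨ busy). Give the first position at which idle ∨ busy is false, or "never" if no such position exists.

4

Check idle ∨ busy at each position in order: 0 ✓, 1 ✓, 2 ✓, 3 ✓.
At position 4 the labels are {ack, grant}, so idle ∨ busy is false there. This is the first violation.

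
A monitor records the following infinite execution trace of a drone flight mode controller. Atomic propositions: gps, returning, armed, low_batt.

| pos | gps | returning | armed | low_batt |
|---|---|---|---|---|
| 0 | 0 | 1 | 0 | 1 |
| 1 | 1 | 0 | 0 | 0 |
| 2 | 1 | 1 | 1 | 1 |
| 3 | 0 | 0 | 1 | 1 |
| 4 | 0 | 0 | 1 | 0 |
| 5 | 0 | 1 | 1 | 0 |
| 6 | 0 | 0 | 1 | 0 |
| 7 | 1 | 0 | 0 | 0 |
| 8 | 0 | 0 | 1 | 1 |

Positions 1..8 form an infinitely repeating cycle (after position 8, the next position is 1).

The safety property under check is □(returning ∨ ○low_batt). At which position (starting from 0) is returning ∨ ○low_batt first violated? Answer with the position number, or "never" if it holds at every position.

Check returning ∨ ○low_batt at each position in order: 0 ✓, 1 ✓, 2 ✓.
At position 3 the labels are {armed, low_batt} and the next position 4 has {armed}, so returning ∨ ○low_batt is false there. This is the first violation.

3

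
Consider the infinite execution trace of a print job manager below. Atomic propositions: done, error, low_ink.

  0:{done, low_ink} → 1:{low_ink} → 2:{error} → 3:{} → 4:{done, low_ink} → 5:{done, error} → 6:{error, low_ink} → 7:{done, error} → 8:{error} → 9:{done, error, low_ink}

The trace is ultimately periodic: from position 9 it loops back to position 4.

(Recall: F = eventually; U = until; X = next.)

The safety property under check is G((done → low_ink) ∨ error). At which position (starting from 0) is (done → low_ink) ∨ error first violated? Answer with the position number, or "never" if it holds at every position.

never

(done → low_ink) ∨ error holds at every position 0..9, and those are all the positions the trace ever visits, so the invariant G((done → low_ink) ∨ error) is never violated.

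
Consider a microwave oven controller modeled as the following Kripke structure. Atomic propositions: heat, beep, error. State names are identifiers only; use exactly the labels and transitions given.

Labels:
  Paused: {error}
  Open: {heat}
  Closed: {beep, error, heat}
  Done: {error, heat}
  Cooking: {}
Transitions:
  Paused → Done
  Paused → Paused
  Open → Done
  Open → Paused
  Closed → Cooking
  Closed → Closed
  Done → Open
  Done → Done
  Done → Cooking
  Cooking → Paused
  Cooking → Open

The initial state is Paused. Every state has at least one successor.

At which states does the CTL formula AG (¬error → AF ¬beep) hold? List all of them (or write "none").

{Paused, Open, Closed, Done, Cooking}

States satisfying ¬error → AF ¬beep: {Paused, Open, Closed, Done, Cooking}.
States satisfying AG (¬error → AF ¬beep): {Paused, Open, Closed, Done, Cooking}.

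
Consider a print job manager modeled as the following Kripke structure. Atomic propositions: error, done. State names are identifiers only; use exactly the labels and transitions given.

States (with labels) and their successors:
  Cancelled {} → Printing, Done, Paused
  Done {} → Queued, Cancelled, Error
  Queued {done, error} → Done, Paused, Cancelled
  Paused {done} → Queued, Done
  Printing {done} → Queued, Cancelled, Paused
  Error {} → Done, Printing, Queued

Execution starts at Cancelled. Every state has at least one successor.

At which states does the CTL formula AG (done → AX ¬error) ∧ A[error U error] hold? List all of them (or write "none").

States satisfying done → AX ¬error: {Cancelled, Done, Queued, Error}.
States satisfying AG (done → AX ¬error): ∅.
States satisfying error: {Queued}.
States satisfying A[error U error]: {Queued}.
States satisfying AG (done → AX ¬error) ∧ A[error U error]: ∅.

none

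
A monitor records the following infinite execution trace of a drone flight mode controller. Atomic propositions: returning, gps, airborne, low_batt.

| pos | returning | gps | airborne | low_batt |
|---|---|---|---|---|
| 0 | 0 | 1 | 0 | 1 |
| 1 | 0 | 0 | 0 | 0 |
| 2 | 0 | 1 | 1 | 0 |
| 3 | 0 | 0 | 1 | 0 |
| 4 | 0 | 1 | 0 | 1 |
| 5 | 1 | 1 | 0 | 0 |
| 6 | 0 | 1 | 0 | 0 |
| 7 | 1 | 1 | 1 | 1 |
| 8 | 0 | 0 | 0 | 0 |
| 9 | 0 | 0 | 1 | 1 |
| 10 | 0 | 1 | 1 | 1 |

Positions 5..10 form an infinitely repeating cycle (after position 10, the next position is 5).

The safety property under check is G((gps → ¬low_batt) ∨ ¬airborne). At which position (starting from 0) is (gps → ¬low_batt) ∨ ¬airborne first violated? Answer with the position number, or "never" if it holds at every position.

7

Check (gps → ¬low_batt) ∨ ¬airborne at each position in order: 0 ✓, 1 ✓, 2 ✓, 3 ✓, 4 ✓, 5 ✓, 6 ✓.
At position 7 the labels are {airborne, gps, low_batt, returning}, so (gps → ¬low_batt) ∨ ¬airborne is false there. This is the first violation.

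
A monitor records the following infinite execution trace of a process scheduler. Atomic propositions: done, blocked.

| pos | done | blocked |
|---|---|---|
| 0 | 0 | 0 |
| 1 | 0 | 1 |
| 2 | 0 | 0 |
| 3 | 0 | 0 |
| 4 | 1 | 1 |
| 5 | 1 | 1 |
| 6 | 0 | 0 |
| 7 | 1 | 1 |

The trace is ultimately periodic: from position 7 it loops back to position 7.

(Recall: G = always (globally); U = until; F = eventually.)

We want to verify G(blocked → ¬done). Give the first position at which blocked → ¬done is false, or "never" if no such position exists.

4

Check blocked → ¬done at each position in order: 0 ✓, 1 ✓, 2 ✓, 3 ✓.
At position 4 the labels are {blocked, done}, so blocked → ¬done is false there. This is the first violation.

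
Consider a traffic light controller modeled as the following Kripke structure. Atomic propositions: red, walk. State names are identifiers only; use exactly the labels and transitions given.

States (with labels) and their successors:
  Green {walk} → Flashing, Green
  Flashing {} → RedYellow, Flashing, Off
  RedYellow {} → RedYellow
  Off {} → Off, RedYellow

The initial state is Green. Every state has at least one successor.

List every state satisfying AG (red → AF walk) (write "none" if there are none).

{Green, Flashing, RedYellow, Off}

States satisfying red → AF walk: {Green, Flashing, RedYellow, Off}.
States satisfying AG (red → AF walk): {Green, Flashing, RedYellow, Off}.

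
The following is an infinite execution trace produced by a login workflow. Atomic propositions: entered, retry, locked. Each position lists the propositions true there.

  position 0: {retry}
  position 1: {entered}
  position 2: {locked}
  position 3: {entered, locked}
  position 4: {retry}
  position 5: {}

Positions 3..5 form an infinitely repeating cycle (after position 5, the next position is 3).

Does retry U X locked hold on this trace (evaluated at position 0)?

Yes

Walking from position 0: X locked first holds at position 1, and retry holds at every earlier position along the way, so retry U X locked holds.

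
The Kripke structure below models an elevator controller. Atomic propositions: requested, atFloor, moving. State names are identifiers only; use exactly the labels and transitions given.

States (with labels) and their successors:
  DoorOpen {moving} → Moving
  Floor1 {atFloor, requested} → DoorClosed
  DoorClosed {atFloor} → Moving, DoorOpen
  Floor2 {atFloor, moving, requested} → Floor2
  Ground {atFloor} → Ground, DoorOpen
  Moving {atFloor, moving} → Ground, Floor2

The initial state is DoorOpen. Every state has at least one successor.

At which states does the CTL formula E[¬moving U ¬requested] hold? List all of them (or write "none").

States satisfying ¬moving: {Floor1, DoorClosed, Ground}.
States satisfying ¬requested: {DoorOpen, DoorClosed, Ground, Moving}.
States satisfying E[¬moving U ¬requested]: {DoorOpen, Floor1, DoorClosed, Ground, Moving}.

{DoorOpen, Floor1, DoorClosed, Ground, Moving}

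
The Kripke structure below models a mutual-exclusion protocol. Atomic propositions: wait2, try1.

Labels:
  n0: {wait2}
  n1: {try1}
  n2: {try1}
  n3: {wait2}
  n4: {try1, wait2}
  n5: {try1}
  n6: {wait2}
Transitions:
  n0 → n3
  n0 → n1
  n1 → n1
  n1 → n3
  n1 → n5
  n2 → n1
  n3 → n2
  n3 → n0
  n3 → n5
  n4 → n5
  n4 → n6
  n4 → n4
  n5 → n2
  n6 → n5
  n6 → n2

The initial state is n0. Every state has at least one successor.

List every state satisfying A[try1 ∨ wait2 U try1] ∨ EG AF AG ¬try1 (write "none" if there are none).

{n1, n2, n4, n5, n6}

States satisfying try1 ∨ wait2: {n0, n1, n2, n3, n4, n5, n6}.
States satisfying try1: {n1, n2, n4, n5}.
States satisfying A[try1 ∨ wait2 U try1]: {n1, n2, n4, n5, n6}.
States satisfying AF AG ¬try1: ∅.
States satisfying EG AF AG ¬try1: ∅.
States satisfying A[try1 ∨ wait2 U try1] ∨ EG AF AG ¬try1: {n1, n2, n4, n5, n6}.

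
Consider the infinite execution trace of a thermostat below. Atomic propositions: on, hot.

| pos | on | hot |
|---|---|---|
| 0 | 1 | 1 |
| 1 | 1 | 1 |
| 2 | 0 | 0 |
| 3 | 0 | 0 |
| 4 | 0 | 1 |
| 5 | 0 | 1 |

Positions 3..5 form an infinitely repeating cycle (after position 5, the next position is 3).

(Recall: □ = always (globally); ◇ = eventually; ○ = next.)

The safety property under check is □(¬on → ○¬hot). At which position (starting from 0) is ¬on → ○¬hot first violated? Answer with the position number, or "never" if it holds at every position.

Check ¬on → ○¬hot at each position in order: 0 ✓, 1 ✓, 2 ✓.
At position 3 the labels are {} and the next position 4 has {hot}, so ¬on → ○¬hot is false there. This is the first violation.

3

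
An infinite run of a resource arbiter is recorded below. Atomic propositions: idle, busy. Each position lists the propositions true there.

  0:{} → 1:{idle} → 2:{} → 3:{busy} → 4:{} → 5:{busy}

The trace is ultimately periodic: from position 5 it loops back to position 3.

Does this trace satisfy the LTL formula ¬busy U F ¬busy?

Yes

Walking from position 0: F ¬busy first holds at position 0, and ¬busy holds at every earlier position along the way, so ¬busy U F ¬busy holds.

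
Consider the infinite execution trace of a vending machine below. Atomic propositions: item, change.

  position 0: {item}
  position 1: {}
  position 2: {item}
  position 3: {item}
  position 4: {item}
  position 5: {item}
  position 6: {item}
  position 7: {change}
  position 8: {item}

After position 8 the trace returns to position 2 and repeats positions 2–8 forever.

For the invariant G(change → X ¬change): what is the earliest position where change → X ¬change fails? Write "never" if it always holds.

change → X ¬change holds at every position 0..8, and those are all the positions the trace ever visits, so the invariant G(change → X ¬change) is never violated.

never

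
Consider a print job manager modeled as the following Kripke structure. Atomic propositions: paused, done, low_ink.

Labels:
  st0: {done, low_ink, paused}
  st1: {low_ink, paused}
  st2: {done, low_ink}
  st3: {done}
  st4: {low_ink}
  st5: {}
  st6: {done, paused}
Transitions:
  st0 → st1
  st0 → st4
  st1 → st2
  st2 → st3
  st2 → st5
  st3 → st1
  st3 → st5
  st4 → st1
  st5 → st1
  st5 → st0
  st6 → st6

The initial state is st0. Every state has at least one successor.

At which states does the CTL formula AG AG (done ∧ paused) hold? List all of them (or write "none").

States satisfying AG (done ∧ paused): {st6}.
States satisfying AG AG (done ∧ paused): {st6}.

{st6}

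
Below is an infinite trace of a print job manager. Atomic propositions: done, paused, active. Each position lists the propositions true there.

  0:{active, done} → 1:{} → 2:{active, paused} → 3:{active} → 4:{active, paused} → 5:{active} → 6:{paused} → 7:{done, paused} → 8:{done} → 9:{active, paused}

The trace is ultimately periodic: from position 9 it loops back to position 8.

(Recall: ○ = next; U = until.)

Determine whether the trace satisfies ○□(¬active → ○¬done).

The position after 0 is 1; □(¬active → ○¬done) is false there.

Does not hold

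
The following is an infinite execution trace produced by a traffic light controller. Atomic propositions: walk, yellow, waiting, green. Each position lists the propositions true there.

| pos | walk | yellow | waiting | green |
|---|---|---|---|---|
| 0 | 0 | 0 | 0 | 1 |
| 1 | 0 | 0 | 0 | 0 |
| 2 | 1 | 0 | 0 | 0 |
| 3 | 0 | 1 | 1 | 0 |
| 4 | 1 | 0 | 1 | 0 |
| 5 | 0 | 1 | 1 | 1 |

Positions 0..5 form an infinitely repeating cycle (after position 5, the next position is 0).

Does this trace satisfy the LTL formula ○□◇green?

The position after 0 is 1; □◇green is true there.

Holds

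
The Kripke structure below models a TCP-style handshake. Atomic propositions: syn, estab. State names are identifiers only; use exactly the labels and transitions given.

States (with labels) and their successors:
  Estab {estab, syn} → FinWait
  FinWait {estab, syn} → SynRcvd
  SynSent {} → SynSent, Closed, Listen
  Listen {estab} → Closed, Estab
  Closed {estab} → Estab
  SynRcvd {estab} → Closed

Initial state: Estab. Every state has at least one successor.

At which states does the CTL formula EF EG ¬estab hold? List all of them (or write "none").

{SynSent}

States satisfying EG ¬estab: {SynSent}.
States satisfying EF EG ¬estab: {SynSent}.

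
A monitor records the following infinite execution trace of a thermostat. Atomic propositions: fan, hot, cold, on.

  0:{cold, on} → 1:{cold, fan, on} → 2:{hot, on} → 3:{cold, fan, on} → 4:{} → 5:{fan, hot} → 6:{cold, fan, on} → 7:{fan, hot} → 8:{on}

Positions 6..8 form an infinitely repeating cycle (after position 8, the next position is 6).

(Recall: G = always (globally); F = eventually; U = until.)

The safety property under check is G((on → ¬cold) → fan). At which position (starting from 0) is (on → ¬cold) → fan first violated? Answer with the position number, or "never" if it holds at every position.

Check (on → ¬cold) → fan at each position in order: 0 ✓, 1 ✓.
At position 2 the labels are {hot, on}, so (on → ¬cold) → fan is false there. This is the first violation.

2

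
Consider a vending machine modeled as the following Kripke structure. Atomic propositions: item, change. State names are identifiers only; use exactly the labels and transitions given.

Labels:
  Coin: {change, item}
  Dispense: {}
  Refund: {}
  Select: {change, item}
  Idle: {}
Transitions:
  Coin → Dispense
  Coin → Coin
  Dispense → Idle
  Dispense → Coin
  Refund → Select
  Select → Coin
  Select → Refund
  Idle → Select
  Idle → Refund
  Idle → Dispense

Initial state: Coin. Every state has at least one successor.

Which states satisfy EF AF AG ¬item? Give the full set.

States satisfying AF AG ¬item: ∅.
States satisfying EF AF AG ¬item: ∅.

none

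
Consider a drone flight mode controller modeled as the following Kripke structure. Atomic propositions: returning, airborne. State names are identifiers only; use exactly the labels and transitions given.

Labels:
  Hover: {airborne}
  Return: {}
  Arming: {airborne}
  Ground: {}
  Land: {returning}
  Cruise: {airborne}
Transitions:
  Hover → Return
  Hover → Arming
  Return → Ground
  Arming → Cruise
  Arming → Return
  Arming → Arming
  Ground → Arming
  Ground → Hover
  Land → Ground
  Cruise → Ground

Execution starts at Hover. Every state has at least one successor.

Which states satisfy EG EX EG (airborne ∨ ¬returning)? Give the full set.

States satisfying EX EG (airborne ∨ ¬returning): {Hover, Return, Arming, Ground, Land, Cruise}.
States satisfying EG EX EG (airborne ∨ ¬returning): {Hover, Return, Arming, Ground, Land, Cruise}.

{Hover, Return, Arming, Ground, Land, Cruise}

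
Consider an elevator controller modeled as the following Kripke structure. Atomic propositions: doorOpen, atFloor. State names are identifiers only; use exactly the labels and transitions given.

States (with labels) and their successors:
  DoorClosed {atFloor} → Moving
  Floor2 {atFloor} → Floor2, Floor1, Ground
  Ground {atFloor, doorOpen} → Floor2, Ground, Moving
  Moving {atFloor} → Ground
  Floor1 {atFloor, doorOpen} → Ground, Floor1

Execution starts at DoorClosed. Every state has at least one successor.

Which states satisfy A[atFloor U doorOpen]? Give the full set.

States satisfying atFloor: {DoorClosed, Floor2, Ground, Moving, Floor1}.
States satisfying doorOpen: {Ground, Floor1}.
States satisfying A[atFloor U doorOpen]: {DoorClosed, Ground, Moving, Floor1}.

{DoorClosed, Ground, Moving, Floor1}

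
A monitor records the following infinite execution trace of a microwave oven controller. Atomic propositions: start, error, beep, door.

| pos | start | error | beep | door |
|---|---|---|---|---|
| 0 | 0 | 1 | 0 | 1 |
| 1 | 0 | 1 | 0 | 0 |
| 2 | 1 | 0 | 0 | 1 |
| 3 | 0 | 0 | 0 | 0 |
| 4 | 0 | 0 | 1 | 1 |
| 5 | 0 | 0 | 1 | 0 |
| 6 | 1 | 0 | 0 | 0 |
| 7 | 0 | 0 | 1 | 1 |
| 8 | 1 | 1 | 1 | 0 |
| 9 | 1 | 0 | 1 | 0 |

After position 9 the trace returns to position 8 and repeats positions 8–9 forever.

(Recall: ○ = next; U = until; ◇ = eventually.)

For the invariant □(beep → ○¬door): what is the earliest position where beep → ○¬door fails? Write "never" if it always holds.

never

beep → ○¬door holds at every position 0..9, and those are all the positions the trace ever visits, so the invariant □(beep → ○¬door) is never violated.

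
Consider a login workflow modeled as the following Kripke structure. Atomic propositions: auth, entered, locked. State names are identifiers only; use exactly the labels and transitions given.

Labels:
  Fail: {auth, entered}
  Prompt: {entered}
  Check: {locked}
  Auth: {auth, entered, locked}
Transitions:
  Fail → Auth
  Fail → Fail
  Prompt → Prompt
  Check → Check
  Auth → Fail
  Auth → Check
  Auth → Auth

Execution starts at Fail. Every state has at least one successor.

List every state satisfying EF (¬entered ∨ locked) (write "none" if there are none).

{Fail, Check, Auth}

States satisfying ¬entered ∨ locked: {Check, Auth}.
States satisfying EF (¬entered ∨ locked): {Fail, Check, Auth}.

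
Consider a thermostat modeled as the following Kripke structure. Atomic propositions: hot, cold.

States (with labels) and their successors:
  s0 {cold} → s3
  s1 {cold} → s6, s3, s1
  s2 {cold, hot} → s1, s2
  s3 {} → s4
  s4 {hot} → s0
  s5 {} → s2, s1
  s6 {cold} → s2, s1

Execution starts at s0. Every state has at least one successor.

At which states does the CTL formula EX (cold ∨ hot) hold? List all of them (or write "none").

States satisfying cold ∨ hot: {s0, s1, s2, s4, s6}.
States satisfying EX (cold ∨ hot): {s1, s2, s3, s4, s5, s6}.

{s1, s2, s3, s4, s5, s6}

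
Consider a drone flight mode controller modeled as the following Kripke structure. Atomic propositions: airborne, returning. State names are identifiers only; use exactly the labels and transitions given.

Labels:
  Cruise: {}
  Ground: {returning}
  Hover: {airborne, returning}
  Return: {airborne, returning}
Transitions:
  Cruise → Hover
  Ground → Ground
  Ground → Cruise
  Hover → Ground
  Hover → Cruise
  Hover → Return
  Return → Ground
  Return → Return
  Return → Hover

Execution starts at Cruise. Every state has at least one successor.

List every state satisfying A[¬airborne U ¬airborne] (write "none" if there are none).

{Cruise, Ground}

States satisfying ¬airborne: {Cruise, Ground}.
States satisfying A[¬airborne U ¬airborne]: {Cruise, Ground}.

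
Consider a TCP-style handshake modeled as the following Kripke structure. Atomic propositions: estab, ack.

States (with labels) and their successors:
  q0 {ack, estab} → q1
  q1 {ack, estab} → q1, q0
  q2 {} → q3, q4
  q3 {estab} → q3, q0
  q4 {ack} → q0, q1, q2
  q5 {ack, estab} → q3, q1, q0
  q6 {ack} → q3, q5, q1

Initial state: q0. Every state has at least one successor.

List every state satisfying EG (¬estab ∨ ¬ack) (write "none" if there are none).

{q2, q3, q4, q6}

States satisfying ¬estab ∨ ¬ack: {q2, q3, q4, q6}.
States satisfying EG (¬estab ∨ ¬ack): {q2, q3, q4, q6}.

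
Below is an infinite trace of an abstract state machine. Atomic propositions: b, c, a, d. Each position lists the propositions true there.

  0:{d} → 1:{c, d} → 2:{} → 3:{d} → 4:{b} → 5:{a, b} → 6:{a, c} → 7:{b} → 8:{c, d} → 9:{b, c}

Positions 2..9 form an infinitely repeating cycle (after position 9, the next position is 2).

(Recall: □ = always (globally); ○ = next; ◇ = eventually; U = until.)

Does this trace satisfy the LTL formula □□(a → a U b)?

□(a → a U b) holds at every position 0..9, and those are all positions ever visited, so □□(a → a U b) holds.

Holds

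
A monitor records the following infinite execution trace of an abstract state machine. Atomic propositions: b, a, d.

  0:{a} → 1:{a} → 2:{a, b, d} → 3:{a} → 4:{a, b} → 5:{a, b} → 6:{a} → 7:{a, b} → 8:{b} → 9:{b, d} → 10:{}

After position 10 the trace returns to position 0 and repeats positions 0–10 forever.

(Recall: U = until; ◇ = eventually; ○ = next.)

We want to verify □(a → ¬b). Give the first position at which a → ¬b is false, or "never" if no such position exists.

Check a → ¬b at each position in order: 0 ✓, 1 ✓.
At position 2 the labels are {a, b, d}, so a → ¬b is false there. This is the first violation.

2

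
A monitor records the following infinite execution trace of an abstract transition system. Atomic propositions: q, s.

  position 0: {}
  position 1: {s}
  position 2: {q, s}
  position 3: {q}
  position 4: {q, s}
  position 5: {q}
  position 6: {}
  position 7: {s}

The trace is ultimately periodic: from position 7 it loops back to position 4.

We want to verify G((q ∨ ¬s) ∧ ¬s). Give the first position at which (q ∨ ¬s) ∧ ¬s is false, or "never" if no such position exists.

1

Check (q ∨ ¬s) ∧ ¬s at each position in order: 0 ✓.
At position 1 the labels are {s}, so (q ∨ ¬s) ∧ ¬s is false there. This is the first violation.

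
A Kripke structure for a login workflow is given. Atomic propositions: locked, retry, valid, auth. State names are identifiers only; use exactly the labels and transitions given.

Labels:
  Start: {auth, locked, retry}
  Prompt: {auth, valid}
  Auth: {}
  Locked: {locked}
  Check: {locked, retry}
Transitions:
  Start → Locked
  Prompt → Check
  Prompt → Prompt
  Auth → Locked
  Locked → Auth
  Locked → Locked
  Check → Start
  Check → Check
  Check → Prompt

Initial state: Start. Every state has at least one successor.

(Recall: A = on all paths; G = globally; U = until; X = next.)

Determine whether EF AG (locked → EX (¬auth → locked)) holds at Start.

States satisfying AG (locked → EX (¬auth → locked)): {Start, Prompt, Auth, Locked, Check}.
States satisfying EF AG (locked → EX (¬auth → locked)): {Start, Prompt, Auth, Locked, Check}.
Some path from Start reaches a state where AG (locked → EX (¬auth → locked)) holds.
Start ∈ Sat(EF AG (locked → EX (¬auth → locked))).

Holds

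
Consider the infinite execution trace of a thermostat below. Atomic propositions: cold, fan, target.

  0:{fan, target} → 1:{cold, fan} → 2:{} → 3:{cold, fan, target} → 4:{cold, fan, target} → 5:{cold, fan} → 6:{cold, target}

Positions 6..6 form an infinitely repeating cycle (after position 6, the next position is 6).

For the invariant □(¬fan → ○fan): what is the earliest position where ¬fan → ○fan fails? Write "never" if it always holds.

Check ¬fan → ○fan at each position in order: 0 ✓, 1 ✓, 2 ✓, 3 ✓, 4 ✓, 5 ✓.
At position 6 the labels are {cold, target} and the next position 6 has {cold, target}, so ¬fan → ○fan is false there. This is the first violation.

6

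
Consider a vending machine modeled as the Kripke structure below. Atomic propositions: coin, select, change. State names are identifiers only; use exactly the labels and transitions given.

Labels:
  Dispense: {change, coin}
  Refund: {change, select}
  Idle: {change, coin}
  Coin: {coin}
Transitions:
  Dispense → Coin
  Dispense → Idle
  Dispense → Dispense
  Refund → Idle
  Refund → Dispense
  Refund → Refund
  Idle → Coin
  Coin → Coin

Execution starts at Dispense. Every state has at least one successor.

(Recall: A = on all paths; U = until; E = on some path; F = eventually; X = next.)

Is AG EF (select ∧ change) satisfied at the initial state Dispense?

States satisfying EF (select ∧ change): {Refund}.
States satisfying AG EF (select ∧ change): ∅.
Coin is reachable from Dispense and violates EF (select ∧ change), so AG fails at Dispense.
Dispense ∉ Sat(AG EF (select ∧ change)).

Does not hold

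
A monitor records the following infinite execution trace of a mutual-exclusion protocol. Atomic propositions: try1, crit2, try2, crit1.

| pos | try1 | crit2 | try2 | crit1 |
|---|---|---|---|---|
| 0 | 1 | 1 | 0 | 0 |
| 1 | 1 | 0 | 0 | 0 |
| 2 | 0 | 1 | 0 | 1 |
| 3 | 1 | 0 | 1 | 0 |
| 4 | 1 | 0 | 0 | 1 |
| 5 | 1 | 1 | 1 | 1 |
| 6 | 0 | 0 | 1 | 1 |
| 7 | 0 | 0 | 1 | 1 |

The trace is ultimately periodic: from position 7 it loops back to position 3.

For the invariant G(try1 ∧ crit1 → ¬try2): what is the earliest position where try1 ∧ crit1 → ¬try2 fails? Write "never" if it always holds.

Check try1 ∧ crit1 → ¬try2 at each position in order: 0 ✓, 1 ✓, 2 ✓, 3 ✓, 4 ✓.
At position 5 the labels are {crit1, crit2, try1, try2}, so try1 ∧ crit1 → ¬try2 is false there. This is the first violation.

5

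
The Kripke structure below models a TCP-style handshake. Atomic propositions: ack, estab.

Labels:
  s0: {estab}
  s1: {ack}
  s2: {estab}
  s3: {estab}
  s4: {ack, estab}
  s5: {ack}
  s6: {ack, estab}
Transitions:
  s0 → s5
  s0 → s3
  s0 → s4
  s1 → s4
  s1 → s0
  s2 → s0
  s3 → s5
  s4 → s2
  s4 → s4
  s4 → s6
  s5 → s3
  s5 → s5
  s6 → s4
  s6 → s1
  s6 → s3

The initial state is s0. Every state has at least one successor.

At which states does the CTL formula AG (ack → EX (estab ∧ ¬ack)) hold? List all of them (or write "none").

States satisfying ack → EX (estab ∧ ¬ack): {s0, s1, s2, s3, s4, s5, s6}.
States satisfying AG (ack → EX (estab ∧ ¬ack)): {s0, s1, s2, s3, s4, s5, s6}.

{s0, s1, s2, s3, s4, s5, s6}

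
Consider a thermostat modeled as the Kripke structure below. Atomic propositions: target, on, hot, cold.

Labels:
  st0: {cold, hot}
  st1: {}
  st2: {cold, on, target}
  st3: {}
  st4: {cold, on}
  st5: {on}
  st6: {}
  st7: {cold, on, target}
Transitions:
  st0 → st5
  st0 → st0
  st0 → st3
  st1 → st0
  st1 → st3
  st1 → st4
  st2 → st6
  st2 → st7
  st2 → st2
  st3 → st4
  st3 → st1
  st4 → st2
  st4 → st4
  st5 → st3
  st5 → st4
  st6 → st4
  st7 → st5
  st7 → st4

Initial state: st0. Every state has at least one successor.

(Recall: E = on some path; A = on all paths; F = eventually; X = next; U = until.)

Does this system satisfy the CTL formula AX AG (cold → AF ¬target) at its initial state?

Violated

States satisfying AG (cold → AF ¬target): ∅.
States satisfying AX AG (cold → AF ¬target): ∅.
st0 ∉ Sat(AX AG (cold → AF ¬target)).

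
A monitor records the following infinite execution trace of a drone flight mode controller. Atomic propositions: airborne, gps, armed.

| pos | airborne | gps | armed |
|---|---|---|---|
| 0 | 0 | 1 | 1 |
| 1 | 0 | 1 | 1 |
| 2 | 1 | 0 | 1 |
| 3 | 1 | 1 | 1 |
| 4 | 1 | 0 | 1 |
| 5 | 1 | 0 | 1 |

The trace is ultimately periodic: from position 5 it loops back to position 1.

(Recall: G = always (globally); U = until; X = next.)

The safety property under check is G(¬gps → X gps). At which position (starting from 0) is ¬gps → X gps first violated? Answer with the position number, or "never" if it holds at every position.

4

Check ¬gps → X gps at each position in order: 0 ✓, 1 ✓, 2 ✓, 3 ✓.
At position 4 the labels are {airborne, armed} and the next position 5 has {airborne, armed}, so ¬gps → X gps is false there. This is the first violation.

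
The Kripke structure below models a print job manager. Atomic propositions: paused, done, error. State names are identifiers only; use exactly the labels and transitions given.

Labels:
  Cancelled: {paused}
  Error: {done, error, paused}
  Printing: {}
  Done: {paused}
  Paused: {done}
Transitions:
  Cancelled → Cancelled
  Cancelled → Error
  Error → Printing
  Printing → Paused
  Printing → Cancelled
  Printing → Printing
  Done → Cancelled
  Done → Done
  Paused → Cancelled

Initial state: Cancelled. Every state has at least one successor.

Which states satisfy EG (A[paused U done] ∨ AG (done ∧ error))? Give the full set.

none

States satisfying A[paused U done] ∨ AG (done ∧ error): {Error, Paused}.
States satisfying EG (A[paused U done] ∨ AG (done ∧ error)): ∅.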